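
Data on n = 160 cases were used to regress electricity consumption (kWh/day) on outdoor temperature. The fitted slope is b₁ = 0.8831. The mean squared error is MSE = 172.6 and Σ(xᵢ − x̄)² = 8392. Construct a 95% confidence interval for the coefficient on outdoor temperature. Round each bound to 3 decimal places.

SE(b₁) = √(MSE/Sₓₓ) = √(172.6/8392) = 0.143413.
df = n − 2 = 158.
t* = t_{0.025, 158} = 1.975092.
Margin = t* × SE = 1.975092 × 0.143413 = 0.28325.
CI: 0.8831 ± 0.28325 → (0.600, 1.166).
With 95% confidence, each one-unit increase in outdoor temperature is associated with a change of between 0.600 and 1.166 kWh/day in electricity consumption.

(0.600, 1.166)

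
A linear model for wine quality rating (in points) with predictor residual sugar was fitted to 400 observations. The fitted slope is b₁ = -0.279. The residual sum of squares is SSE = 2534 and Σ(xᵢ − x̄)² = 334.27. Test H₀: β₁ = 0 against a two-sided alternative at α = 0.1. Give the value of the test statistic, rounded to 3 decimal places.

MSE = SSE/(n − 2) = 2534/398 = 6.36683.
SE(b₁) = √(MSE/Sₓₓ) = √(6.36683/334.27) = 0.138011.
t = -0.279 / 0.138011 = -2.022.
df = n − 2 = 398.
Two-sided p ≈ 0.0439, which is < 0.1, so reject H₀.
There is evidence that residual sugar is associated with wine quality rating.

t = -2.022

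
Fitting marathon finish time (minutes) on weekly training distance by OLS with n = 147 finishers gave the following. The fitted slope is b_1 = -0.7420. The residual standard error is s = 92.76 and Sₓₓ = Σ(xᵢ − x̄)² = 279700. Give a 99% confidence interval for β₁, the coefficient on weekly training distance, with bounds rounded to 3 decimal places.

(-1.200, -0.284)

SE(b_1) = s/√Sₓₓ = 92.76/√279700 = 0.175394.
df = n − 2 = 145.
t* = t_{0.005, 145} = 2.610161.
Margin = t* × SE = 2.610161 × 0.175394 = 0.45781.
CI: -0.7420 ± 0.45781 → (-1.200, -0.284).
With 99% confidence, each one-unit increase in weekly training distance is associated with a change of between -1.200 and -0.284 minutes in marathon finish time.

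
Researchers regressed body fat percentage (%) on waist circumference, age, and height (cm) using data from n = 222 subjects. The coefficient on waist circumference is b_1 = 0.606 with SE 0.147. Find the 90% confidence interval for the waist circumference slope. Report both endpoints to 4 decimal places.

(0.3632, 0.8488)

df = n − k − 1 = 222 − 3 − 1 = 218.
t* = t_{0.05, 218} = 1.651873.
Margin = t* × SE = 1.651873 × 0.147 = 0.242825.
CI: 0.606 ± 0.242825 → (0.3632, 0.8488).
With 90% confidence, each one-unit increase in waist circumference is associated with a change of between 0.3632 and 0.8488 % in body fat percentage, holding the other predictors fixed.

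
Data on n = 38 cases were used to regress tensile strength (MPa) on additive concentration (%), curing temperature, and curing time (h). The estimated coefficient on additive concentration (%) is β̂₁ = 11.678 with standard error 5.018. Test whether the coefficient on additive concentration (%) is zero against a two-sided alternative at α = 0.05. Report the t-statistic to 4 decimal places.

H₀: β₁ = 0 vs H₁: β₁ ≠ 0.
t = (β̂₁ − β₁⁰)/SE = 11.678 / 5.018 = 2.3272.
df = n − k − 1 = 38 − 3 − 1 = 34.
Two-sided p ≈ 0.0260, which is < 0.05, so reject H₀.
There is evidence that additive concentration (%) is associated with tensile strength, holding the other predictors fixed.

t = 2.3272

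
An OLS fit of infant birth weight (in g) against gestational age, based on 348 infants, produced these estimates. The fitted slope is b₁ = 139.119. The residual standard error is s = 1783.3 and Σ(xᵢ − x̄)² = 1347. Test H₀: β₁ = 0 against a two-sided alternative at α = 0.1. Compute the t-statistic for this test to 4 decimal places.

SE(b₁) = s/√Sₓₓ = 1783.3/√1347 = 48.5893.
t = 139.119 / 48.5893 = 2.8632.
df = n − 2 = 346.
Two-sided p ≈ 0.0045, which is < 0.1, so reject H₀.
There is evidence that gestational age is associated with infant birth weight.

t = 2.8632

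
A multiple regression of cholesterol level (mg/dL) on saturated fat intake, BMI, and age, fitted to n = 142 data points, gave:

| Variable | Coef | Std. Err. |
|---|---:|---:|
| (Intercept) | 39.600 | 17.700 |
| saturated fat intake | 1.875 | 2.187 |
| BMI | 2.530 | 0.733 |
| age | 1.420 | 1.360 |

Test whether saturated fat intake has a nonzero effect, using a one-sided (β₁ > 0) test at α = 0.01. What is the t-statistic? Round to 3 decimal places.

t = 0.857

Read off: b = 1.875, SE = 2.187 for saturated fat intake.
H₀: β₁ = 0 vs H₁: β₁ > 0.
t = 1.875 / 2.187 = 0.857.
df = n − k − 1 = 142 − 3 − 1 = 138.
One-sided p ≈ 0.1964, which is ≥ 0.01, so fail to reject H₀.
The data do not give significant evidence that the true slope on saturated fat intake is positive, holding the other predictors fixed.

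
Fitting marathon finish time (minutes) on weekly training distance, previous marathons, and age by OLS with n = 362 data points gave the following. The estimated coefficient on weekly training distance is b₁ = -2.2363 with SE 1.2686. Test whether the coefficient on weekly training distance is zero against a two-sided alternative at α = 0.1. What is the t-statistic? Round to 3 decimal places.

t = -1.763

H₀: β₁ = 0 vs H₁: β₁ ≠ 0.
t = (b₁ − β₁⁰)/SE = -2.2363 / 1.2686 = -1.763.
df = n − k − 1 = 362 − 3 − 1 = 358.
Two-sided p ≈ 0.0788, which is < 0.1, so reject H₀.
There is evidence that weekly training distance is associated with marathon finish time, holding the other predictors fixed.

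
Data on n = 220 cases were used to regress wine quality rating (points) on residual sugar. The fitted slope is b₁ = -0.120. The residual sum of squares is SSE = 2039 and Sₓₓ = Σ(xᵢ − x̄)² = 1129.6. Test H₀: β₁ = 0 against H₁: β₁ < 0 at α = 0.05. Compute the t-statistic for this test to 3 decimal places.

MSE = SSE/(n − 2) = 2039/218 = 9.35321.
SE(b₁) = √(MSE/Sₓₓ) = √(9.35321/1129.6) = 0.0909951.
t = -0.120 / 0.0909951 = -1.319.
df = n − 2 = 218.
One-sided p ≈ 0.0943, which is ≥ 0.05, so fail to reject H₀.
The data do not give significant evidence that the true slope on residual sugar is negative.

t = -1.319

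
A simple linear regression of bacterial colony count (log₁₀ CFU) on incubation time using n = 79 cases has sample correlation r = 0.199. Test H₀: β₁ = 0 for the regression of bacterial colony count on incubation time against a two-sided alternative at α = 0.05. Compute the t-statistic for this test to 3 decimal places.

t = r·√(n − 2)/√(1 − r²) = 0.199·√77/√0.960399 = 1.782.
df = n − 2 = 77.
Two-sided p ≈ 0.0787, which is ≥ 0.05, so fail to reject H₀.
The data do not give significant evidence of a linear association between incubation time and bacterial colony count.

t = 1.782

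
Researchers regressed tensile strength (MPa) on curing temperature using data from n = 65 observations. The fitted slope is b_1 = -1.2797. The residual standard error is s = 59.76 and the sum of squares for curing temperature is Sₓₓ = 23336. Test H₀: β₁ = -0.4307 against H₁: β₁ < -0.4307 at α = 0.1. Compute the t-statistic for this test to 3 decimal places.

SE(b_1) = s/√Sₓₓ = 59.76/√23336 = 0.391199.
t = (-1.2797 − (-0.4307)) / 0.391199 = -2.170.
df = n − 2 = 63.
One-sided p ≈ 0.0169, which is < 0.1, so reject H₀.
There is evidence that the true slope on curing temperature is below -0.4307 MPa per unit.

t = -2.170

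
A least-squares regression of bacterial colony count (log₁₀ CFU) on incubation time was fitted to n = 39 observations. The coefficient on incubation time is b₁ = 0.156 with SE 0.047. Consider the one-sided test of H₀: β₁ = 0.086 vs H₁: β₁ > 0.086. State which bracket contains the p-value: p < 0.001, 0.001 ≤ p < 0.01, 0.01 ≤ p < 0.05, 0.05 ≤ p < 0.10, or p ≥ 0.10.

t = (0.156 − 0.086) / 0.047 = 1.489.
df = n − 2 = 39 − 2 = 37.
One-sided p = P(T_{37} > t) ≈ 0.0724.
So 0.05 ≤ p < 0.10.

0.05 ≤ p < 0.10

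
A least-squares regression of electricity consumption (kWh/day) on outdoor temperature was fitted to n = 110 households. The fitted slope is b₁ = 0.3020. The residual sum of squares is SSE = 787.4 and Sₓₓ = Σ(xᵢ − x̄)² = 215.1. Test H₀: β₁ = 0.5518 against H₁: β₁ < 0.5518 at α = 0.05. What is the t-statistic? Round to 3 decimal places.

MSE = SSE/(n − 2) = 787.4/108 = 7.29074.
SE(b₁) = √(MSE/Sₓₓ) = √(7.29074/215.1) = 0.184105.
t = (0.3020 − 0.5518) / 0.184105 = -1.357.
df = n − 2 = 108.
One-sided p ≈ 0.0888, which is ≥ 0.05, so fail to reject H₀.
The data do not give significant evidence that the true slope on outdoor temperature is below 0.5518 kWh/day per unit.

t = -1.357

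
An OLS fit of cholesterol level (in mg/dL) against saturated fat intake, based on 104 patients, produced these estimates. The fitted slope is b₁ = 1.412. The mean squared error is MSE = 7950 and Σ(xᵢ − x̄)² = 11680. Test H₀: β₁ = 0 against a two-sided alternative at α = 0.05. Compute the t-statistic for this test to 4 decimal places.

t = 1.7115

SE(b₁) = √(MSE/Sₓₓ) = √(7950/11680) = 0.825016.
t = 1.412 / 0.825016 = 1.7115.
df = n − 2 = 102.
Two-sided p ≈ 0.0900, which is ≥ 0.05, so fail to reject H₀.
The data do not give significant evidence of an association between saturated fat intake and cholesterol level.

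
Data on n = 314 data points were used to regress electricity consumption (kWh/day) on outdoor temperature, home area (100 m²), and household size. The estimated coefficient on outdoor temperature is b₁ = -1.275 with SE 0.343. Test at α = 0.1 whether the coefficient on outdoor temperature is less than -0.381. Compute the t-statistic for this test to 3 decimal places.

t = -2.606

H₀: β₁ = -0.381 vs H₁: β₁ < -0.381.
t = (b₁ − β₁⁰)/SE = (-1.275 − (-0.381)) / 0.343 = -2.606.
df = n − k − 1 = 314 − 3 − 1 = 310.
One-sided p ≈ 0.0048, which is < 0.1, so reject H₀.
There is evidence that the true slope on outdoor temperature is below -0.381 kWh/day per unit, holding the other predictors fixed.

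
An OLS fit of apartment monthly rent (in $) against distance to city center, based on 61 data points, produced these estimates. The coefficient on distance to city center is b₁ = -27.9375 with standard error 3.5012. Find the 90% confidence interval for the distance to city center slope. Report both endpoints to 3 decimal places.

(-33.788, -22.087)

df = n − 2 = 61 − 2 = 59.
t* = t_{0.05, 59} = 1.671093.
Margin = t* × SE = 1.671093 × 3.5012 = 5.85083.
CI: -27.9375 ± 5.85083 → (-33.788, -22.087).
With 90% confidence, each one-unit increase in distance to city center is associated with a change of between -33.788 and -22.087 $ in apartment monthly rent.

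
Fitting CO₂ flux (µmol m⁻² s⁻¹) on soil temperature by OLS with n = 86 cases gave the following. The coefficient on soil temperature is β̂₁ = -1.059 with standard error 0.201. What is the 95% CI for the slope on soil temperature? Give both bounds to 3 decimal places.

df = n − 2 = 86 − 2 = 84.
t* = t_{0.025, 84} = 1.98861.
Margin = t* × SE = 1.98861 × 0.201 = 0.39971.
CI: -1.059 ± 0.39971 → (-1.459, -0.659).
With 95% confidence, each one-unit increase in soil temperature is associated with a change of between -1.459 and -0.659 µmol m⁻² s⁻¹ in CO₂ flux.

(-1.459, -0.659)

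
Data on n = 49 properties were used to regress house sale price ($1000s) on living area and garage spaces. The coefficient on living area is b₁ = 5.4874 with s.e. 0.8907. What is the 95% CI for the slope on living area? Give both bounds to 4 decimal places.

(3.6945, 7.2803)

df = n − k − 1 = 49 − 2 − 1 = 46.
t* = t_{0.025, 46} = 2.012896.
Margin = t* × SE = 2.012896 × 0.8907 = 1.792886.
CI: 5.4874 ± 1.792886 → (3.6945, 7.2803).
With 95% confidence, each one-unit increase in living area is associated with a change of between 3.6945 and 7.2803 $1000s in house sale price, holding the other predictors fixed.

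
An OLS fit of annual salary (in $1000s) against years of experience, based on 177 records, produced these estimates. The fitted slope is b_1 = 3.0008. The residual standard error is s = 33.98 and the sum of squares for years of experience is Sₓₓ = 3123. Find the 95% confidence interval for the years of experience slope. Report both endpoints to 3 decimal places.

(1.801, 4.201)

SE(b_1) = s/√Sₓₓ = 33.98/√3123 = 0.608047.
df = n − 2 = 175.
t* = t_{0.025, 175} = 1.973612.
Margin = t* × SE = 1.973612 × 0.608047 = 1.20005.
CI: 3.0008 ± 1.20005 → (1.801, 4.201).
With 95% confidence, each one-unit increase in years of experience is associated with a change of between 1.801 and 4.201 $1000s in annual salary.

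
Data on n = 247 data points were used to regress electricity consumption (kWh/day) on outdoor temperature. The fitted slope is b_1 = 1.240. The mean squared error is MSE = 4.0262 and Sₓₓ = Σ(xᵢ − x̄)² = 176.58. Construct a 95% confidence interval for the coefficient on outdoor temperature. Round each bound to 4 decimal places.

SE(b_1) = √(MSE/Sₓₓ) = √(4.0262/176.58) = 0.151.
df = n − 2 = 245.
t* = t_{0.025, 245} = 1.969694.
Margin = t* × SE = 1.969694 × 0.151 = 0.297424.
CI: 1.240 ± 0.297424 → (0.9426, 1.5374).
With 95% confidence, each one-unit increase in outdoor temperature is associated with a change of between 0.9426 and 1.5374 kWh/day in electricity consumption.

(0.9426, 1.5374)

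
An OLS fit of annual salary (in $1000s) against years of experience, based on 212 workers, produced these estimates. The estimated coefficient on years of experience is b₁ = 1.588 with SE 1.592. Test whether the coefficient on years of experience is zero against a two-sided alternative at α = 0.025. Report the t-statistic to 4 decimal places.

t = 0.9975

H₀: β₁ = 0 vs H₁: β₁ ≠ 0.
t = (b₁ − β₁⁰)/SE = 1.588 / 1.592 = 0.9975.
df = n − 2 = 212 − 2 = 210.
Two-sided p ≈ 0.3197, which is ≥ 0.025, so fail to reject H₀.
The data do not give significant evidence of an association between years of experience and annual salary.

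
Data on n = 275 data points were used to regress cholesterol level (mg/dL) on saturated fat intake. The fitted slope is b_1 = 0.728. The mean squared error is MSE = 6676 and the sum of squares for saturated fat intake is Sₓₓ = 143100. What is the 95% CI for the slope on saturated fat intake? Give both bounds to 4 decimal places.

SE(b_1) = √(MSE/Sₓₓ) = √(6676/143100) = 0.215992.
df = n − 2 = 273.
t* = t_{0.025, 273} = 1.968692.
Margin = t* × SE = 1.968692 × 0.215992 = 0.425222.
CI: 0.728 ± 0.425222 → (0.3028, 1.1532).
With 95% confidence, each one-unit increase in saturated fat intake is associated with a change of between 0.3028 and 1.1532 mg/dL in cholesterol level.

(0.3028, 1.1532)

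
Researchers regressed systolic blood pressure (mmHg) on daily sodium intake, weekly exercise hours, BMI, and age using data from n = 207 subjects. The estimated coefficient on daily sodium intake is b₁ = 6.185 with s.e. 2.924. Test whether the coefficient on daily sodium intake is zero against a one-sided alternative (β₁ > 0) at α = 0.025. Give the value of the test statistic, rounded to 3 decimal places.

t = 2.115

H₀: β₁ = 0 vs H₁: β₁ > 0.
t = (b₁ − β₁⁰)/SE = 6.185 / 2.924 = 2.115.
df = n − k − 1 = 207 − 4 − 1 = 202.
One-sided p ≈ 0.0178, which is < 0.025, so reject H₀.
There is evidence that the true slope on daily sodium intake is positive, holding the other predictors fixed.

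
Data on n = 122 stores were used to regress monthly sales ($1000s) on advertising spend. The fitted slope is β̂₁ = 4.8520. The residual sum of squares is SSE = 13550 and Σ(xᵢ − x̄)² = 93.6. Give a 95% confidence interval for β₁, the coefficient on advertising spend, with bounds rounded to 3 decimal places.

MSE = SSE/(n − 2) = 13550/120 = 112.917.
SE(β̂₁) = √(MSE/Sₓₓ) = √(112.917/93.6) = 1.09835.
df = n − 2 = 120.
t* = t_{0.025, 120} = 1.97993.
Margin = t* × SE = 1.97993 × 1.09835 = 2.17466.
CI: 4.8520 ± 2.17466 → (2.677, 7.027).
With 95% confidence, each one-unit increase in advertising spend is associated with a change of between 2.677 and 7.027 $1000s in monthly sales.

(2.677, 7.027)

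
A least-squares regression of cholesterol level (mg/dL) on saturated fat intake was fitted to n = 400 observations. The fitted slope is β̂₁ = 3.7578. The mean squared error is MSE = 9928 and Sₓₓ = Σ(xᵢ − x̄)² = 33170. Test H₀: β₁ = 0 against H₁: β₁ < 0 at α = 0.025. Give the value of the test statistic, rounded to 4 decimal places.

SE(β̂₁) = √(MSE/Sₓₓ) = √(9928/33170) = 0.547089.
t = 3.7578 / 0.547089 = 6.8687.
df = n − 2 = 398.
One-sided p ≈ 1.0000, which is ≥ 0.025, so fail to reject H₀.
The data do not give significant evidence that the true slope on saturated fat intake is negative.

t = 6.8687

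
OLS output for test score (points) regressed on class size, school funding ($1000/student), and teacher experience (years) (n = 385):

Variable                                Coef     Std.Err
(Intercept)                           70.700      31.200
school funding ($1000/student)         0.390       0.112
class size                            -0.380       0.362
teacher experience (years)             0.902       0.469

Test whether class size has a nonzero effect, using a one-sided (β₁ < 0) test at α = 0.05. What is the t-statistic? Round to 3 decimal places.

Read off: b = -0.380, SE = 0.362 for class size.
H₀: β₁ = 0 vs H₁: β₁ < 0.
t = -0.380 / 0.362 = -1.050.
df = n − k − 1 = 385 − 3 − 1 = 381.
One-sided p ≈ 0.1473, which is ≥ 0.05, so fail to reject H₀.
The data do not give significant evidence that the true slope on class size is negative, holding the other predictors fixed.

t = -1.050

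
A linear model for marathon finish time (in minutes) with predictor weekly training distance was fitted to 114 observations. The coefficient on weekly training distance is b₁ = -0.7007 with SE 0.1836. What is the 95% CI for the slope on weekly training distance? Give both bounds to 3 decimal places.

(-1.064, -0.337)

df = n − 2 = 114 − 2 = 112.
t* = t_{0.025, 112} = 1.981372.
Margin = t* × SE = 1.981372 × 0.1836 = 0.36378.
CI: -0.7007 ± 0.36378 → (-1.064, -0.337).
With 95% confidence, each one-unit increase in weekly training distance is associated with a change of between -1.064 and -0.337 minutes in marathon finish time.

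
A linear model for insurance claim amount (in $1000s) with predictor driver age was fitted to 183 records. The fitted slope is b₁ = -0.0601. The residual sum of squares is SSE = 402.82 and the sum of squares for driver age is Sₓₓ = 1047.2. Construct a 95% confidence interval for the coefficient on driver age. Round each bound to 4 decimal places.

MSE = SSE/(n − 2) = 402.82/181 = 2.22552.
SE(b₁) = √(MSE/Sₓₓ) = √(2.22552/1047.2) = 0.0461001.
df = n − 2 = 181.
t* = t_{0.025, 181} = 1.973157.
Margin = t* × SE = 1.973157 × 0.0461001 = 0.090963.
CI: -0.0601 ± 0.090963 → (-0.1511, 0.0309).
With 95% confidence, each one-unit increase in driver age is associated with a change of between -0.1511 and 0.0309 $1000s in insurance claim amount.

(-0.1511, 0.0309)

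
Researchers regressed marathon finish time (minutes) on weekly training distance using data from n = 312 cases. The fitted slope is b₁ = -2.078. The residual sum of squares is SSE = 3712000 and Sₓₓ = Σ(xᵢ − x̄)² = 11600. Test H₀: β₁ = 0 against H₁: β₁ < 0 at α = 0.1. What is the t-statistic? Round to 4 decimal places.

t = -2.0453

MSE = SSE/(n − 2) = 3712000/310 = 11974.2.
SE(b₁) = √(MSE/Sₓₓ) = √(11974.2/11600) = 1.016.
t = -2.078 / 1.016 = -2.0453.
df = n − 2 = 310.
One-sided p ≈ 0.0208, which is < 0.1, so reject H₀.
There is evidence that the true slope on weekly training distance is negative.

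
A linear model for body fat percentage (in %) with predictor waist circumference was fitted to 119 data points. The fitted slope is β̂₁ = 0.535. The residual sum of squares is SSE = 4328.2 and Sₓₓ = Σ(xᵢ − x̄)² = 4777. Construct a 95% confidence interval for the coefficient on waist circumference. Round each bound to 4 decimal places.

MSE = SSE/(n − 2) = 4328.2/117 = 36.9932.
SE(β̂₁) = √(MSE/Sₓₓ) = √(36.9932/4777) = 0.0880001.
df = n − 2 = 117.
t* = t_{0.025, 117} = 1.980448.
Margin = t* × SE = 1.980448 × 0.0880001 = 0.174280.
CI: 0.535 ± 0.174280 → (0.3607, 0.7093).
With 95% confidence, each one-unit increase in waist circumference is associated with a change of between 0.3607 and 0.7093 % in body fat percentage.

(0.3607, 0.7093)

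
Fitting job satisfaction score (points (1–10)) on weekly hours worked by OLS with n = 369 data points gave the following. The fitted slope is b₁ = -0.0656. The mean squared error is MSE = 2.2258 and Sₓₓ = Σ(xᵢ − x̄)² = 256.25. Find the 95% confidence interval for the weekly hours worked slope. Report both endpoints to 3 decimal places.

SE(b₁) = √(MSE/Sₓₓ) = √(2.2258/256.25) = 0.093199.
df = n − 2 = 367.
t* = t_{0.025, 367} = 1.966449.
Margin = t* × SE = 1.966449 × 0.093199 = 0.18327.
CI: -0.0656 ± 0.18327 → (-0.249, 0.118).
With 95% confidence, each one-unit increase in weekly hours worked is associated with a change of between -0.249 and 0.118 points (1–10) in job satisfaction score.

(-0.249, 0.118)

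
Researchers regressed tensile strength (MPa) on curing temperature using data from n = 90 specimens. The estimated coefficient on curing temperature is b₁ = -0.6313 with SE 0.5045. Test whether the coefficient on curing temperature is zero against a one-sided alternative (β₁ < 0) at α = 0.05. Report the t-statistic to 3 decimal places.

t = -1.251

H₀: β₁ = 0 vs H₁: β₁ < 0.
t = (b₁ − β₁⁰)/SE = -0.6313 / 0.5045 = -1.251.
df = n − 2 = 90 − 2 = 88.
One-sided p ≈ 0.1071, which is ≥ 0.05, so fail to reject H₀.
The data do not give significant evidence that the true slope on curing temperature is negative.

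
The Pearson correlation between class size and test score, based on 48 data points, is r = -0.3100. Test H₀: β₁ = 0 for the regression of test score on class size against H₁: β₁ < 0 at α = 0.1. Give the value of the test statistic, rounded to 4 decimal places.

t = r·√(n − 2)/√(1 − r²) = -0.3100·√46/√0.9039 = -2.2115.
df = n − 2 = 46.
One-sided p ≈ 0.0160, which is < 0.1, so reject H₀.
There is evidence of a linear association between class size and test score.

t = -2.2115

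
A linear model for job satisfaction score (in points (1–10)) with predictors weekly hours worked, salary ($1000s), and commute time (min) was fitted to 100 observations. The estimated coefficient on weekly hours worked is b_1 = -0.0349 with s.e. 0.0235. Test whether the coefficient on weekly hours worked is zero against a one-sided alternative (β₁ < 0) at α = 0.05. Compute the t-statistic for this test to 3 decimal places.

t = -1.485

H₀: β₁ = 0 vs H₁: β₁ < 0.
t = (b_1 − β₁⁰)/SE = -0.0349 / 0.0235 = -1.485.
df = n − k − 1 = 100 − 3 − 1 = 96.
One-sided p ≈ 0.0704, which is ≥ 0.05, so fail to reject H₀.
The data do not give significant evidence that the true slope on weekly hours worked is negative, holding the other predictors fixed.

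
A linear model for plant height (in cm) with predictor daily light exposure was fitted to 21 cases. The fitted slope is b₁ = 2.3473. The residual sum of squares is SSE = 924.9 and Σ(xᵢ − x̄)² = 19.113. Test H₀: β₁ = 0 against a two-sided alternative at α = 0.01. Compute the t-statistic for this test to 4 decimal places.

t = 1.4708

MSE = SSE/(n − 2) = 924.9/19 = 48.6789.
SE(b₁) = √(MSE/Sₓₓ) = √(48.6789/19.113) = 1.5959.
t = 2.3473 / 1.5959 = 1.4708.
df = n − 2 = 19.
Two-sided p ≈ 0.1577, which is ≥ 0.01, so fail to reject H₀.
The data do not give significant evidence of an association between daily light exposure and plant height.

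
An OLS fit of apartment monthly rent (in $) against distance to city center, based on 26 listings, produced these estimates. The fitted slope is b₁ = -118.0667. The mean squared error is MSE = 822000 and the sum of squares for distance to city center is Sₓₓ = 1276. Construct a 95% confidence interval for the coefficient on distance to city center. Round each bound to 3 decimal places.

(-170.451, -65.683)

SE(b₁) = √(MSE/Sₓₓ) = √(822000/1276) = 25.3811.
df = n − 2 = 24.
t* = t_{0.025, 24} = 2.063899.
Margin = t* × SE = 2.063899 × 25.3811 = 52.38403.
CI: -118.0667 ± 52.38403 → (-170.451, -65.683).
With 95% confidence, each one-unit increase in distance to city center is associated with a change of between -170.451 and -65.683 $ in apartment monthly rent.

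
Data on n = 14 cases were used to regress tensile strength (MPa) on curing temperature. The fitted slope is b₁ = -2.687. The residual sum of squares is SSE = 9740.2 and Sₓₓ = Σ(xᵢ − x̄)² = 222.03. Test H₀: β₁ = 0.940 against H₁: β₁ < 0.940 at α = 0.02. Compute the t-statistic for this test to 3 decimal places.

MSE = SSE/(n − 2) = 9740.2/12 = 811.683.
SE(b₁) = √(MSE/Sₓₓ) = √(811.683/222.03) = 1.912.
t = (-2.687 − 0.940) / 1.912 = -1.897.
df = n − 2 = 12.
One-sided p ≈ 0.0411, which is ≥ 0.02, so fail to reject H₀.
The data do not give significant evidence that the true slope on curing temperature is below 0.940 MPa per unit.

t = -1.897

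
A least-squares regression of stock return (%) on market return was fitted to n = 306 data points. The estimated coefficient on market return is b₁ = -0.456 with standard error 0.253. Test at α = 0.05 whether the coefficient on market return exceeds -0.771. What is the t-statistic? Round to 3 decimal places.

H₀: β₁ = -0.771 vs H₁: β₁ > -0.771.
t = (b₁ − β₁⁰)/SE = (-0.456 − (-0.771)) / 0.253 = 1.245.
df = n − 2 = 306 − 2 = 304.
One-sided p ≈ 0.1070, which is ≥ 0.05, so fail to reject H₀.
The data do not give significant evidence that the true slope on market return exceeds -0.771 % per unit.

t = 1.245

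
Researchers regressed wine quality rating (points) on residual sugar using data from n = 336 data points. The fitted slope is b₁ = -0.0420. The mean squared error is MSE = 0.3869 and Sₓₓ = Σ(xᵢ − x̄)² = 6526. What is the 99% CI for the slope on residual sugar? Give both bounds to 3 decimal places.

(-0.062, -0.022)

SE(b₁) = √(MSE/Sₓₓ) = √(0.3869/6526) = 0.00769974.
df = n − 2 = 334.
t* = t_{0.005, 334} = 2.590629.
Margin = t* × SE = 2.590629 × 0.00769974 = 0.01995.
CI: -0.0420 ± 0.01995 → (-0.062, -0.022).
With 99% confidence, each one-unit increase in residual sugar is associated with a change of between -0.062 and -0.022 points in wine quality rating.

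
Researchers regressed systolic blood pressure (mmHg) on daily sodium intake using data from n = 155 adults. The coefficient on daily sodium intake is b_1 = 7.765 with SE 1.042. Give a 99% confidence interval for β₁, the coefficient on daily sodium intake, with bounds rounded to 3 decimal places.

(5.047, 10.483)

df = n − 2 = 155 − 2 = 153.
t* = t_{0.005, 153} = 2.608344.
Margin = t* × SE = 2.608344 × 1.042 = 2.71789.
CI: 7.765 ± 2.71789 → (5.047, 10.483).
With 99% confidence, each one-unit increase in daily sodium intake is associated with a change of between 5.047 and 10.483 mmHg in systolic blood pressure.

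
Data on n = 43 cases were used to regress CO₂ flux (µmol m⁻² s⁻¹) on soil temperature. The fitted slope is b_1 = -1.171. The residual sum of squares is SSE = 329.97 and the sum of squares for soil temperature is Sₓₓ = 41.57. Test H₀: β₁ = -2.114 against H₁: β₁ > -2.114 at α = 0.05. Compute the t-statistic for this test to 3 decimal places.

MSE = SSE/(n − 2) = 329.97/41 = 8.04805.
SE(b_1) = √(MSE/Sₓₓ) = √(8.04805/41.57) = 0.440003.
t = (-1.171 − (-2.114)) / 0.440003 = 2.143.
df = n − 2 = 41.
One-sided p ≈ 0.0190, which is < 0.05, so reject H₀.
There is evidence that the true slope on soil temperature exceeds -2.114 µmol m⁻² s⁻¹ per unit.

t = 2.143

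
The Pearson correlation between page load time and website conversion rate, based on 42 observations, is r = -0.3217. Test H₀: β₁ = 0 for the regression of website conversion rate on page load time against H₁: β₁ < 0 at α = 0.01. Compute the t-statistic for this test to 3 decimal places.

t = r·√(n − 2)/√(1 − r²) = -0.3217·√40/√0.896509 = -2.149.
df = n − 2 = 40.
One-sided p ≈ 0.0189, which is ≥ 0.01, so fail to reject H₀.
The data do not give significant evidence of a linear association between page load time and website conversion rate.

t = -2.149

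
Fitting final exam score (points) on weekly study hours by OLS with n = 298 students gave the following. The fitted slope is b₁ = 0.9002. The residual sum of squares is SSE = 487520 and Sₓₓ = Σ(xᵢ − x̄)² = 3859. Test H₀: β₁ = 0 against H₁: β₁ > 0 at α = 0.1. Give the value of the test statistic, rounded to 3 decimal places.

t = 1.378

MSE = SSE/(n − 2) = 487520/296 = 1647.03.
SE(b₁) = √(MSE/Sₓₓ) = √(1647.03/3859) = 0.6533.
t = 0.9002 / 0.6533 = 1.378.
df = n − 2 = 296.
One-sided p ≈ 0.0846, which is < 0.1, so reject H₀.
There is evidence that the true slope on weekly study hours is positive.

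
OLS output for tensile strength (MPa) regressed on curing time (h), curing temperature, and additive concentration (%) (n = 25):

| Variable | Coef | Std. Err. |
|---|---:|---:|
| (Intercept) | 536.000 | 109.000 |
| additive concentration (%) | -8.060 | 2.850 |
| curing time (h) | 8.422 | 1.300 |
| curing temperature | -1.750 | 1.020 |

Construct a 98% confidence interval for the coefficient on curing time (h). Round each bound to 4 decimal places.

Read off: b = 8.422, SE = 1.300 for curing time (h).
df = n − k − 1 = 25 − 3 − 1 = 21.
t* = t_{0.01, 21} = 2.517648.
Margin = t* × SE = 2.517648 × 1.300 = 3.272942.
CI: 8.422 ± 3.272942 → (5.1491, 11.6949).

(5.1491, 11.6949)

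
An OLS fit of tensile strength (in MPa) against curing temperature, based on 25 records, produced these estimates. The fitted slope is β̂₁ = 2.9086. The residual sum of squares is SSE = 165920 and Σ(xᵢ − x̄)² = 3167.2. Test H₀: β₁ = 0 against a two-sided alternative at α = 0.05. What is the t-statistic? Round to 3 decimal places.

MSE = SSE/(n − 2) = 165920/23 = 7213.91.
SE(β̂₁) = √(MSE/Sₓₓ) = √(7213.91/3167.2) = 1.5092.
t = 2.9086 / 1.5092 = 1.927.
df = n − 2 = 23.
Two-sided p ≈ 0.0664, which is ≥ 0.05, so fail to reject H₀.
The data do not give significant evidence of an association between curing temperature and tensile strength.

t = 1.927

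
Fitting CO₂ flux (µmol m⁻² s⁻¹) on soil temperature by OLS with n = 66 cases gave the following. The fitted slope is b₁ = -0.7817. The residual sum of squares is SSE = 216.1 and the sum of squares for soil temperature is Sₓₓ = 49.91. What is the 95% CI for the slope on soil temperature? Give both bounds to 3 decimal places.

MSE = SSE/(n − 2) = 216.1/64 = 3.37656.
SE(b₁) = √(MSE/Sₓₓ) = √(3.37656/49.91) = 0.260102.
df = n − 2 = 64.
t* = t_{0.025, 64} = 1.99773.
Margin = t* × SE = 1.99773 × 0.260102 = 0.51961.
CI: -0.7817 ± 0.51961 → (-1.301, -0.262).
With 95% confidence, each one-unit increase in soil temperature is associated with a change of between -1.301 and -0.262 µmol m⁻² s⁻¹ in CO₂ flux.

(-1.301, -0.262)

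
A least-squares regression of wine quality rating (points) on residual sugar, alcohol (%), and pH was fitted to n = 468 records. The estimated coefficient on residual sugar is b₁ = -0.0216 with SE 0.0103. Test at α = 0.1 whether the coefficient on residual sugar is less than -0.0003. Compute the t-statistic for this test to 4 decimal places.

H₀: β₁ = -0.0003 vs H₁: β₁ < -0.0003.
t = (b₁ − β₁⁰)/SE = (-0.0216 − (-0.0003)) / 0.0103 = -2.0680.
df = n − k − 1 = 468 − 3 − 1 = 464.
One-sided p ≈ 0.0196, which is < 0.1, so reject H₀.
There is evidence that the true slope on residual sugar is below -0.0003 points per unit, holding the other predictors fixed.

t = -2.0680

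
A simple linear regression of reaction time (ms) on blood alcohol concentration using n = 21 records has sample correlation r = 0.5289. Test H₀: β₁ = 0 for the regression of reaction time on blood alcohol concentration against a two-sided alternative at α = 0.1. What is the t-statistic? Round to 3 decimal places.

t = r·√(n − 2)/√(1 − r²) = 0.5289·√19/√0.720265 = 2.716.
df = n − 2 = 19.
Two-sided p ≈ 0.0137, which is < 0.1, so reject H₀.
There is evidence of a linear association between blood alcohol concentration and reaction time.

t = 2.716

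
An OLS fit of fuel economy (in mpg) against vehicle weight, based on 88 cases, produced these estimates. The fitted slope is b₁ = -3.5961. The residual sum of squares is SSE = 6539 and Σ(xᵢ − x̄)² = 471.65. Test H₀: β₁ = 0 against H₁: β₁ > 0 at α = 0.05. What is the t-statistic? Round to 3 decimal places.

MSE = SSE/(n − 2) = 6539/86 = 76.0349.
SE(b₁) = √(MSE/Sₓₓ) = √(76.0349/471.65) = 0.40151.
t = -3.5961 / 0.40151 = -8.956.
df = n − 2 = 86.
One-sided p ≈ 1.0000, which is ≥ 0.05, so fail to reject H₀.
The data do not give significant evidence that the true slope on vehicle weight is positive.

t = -8.956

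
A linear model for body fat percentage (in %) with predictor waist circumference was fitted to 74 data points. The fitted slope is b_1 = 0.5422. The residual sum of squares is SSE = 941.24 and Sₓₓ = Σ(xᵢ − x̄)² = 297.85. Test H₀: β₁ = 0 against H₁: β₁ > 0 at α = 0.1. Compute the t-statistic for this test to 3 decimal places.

t = 2.588

MSE = SSE/(n − 2) = 941.24/72 = 13.0728.
SE(b_1) = √(MSE/Sₓₓ) = √(13.0728/297.85) = 0.209501.
t = 0.5422 / 0.209501 = 2.588.
df = n − 2 = 72.
One-sided p ≈ 0.0058, which is < 0.1, so reject H₀.
There is evidence that the true slope on waist circumference is positive.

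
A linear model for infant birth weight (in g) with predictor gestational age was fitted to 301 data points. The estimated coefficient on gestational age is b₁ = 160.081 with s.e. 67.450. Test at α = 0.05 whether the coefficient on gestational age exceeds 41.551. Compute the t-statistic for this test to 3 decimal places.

t = 1.757

H₀: β₁ = 41.551 vs H₁: β₁ > 41.551.
t = (b₁ − β₁⁰)/SE = (160.081 − 41.551) / 67.450 = 1.757.
df = n − 2 = 301 − 2 = 299.
One-sided p ≈ 0.0399, which is < 0.05, so reject H₀.
There is evidence that the true slope on gestational age exceeds 41.551 g per unit.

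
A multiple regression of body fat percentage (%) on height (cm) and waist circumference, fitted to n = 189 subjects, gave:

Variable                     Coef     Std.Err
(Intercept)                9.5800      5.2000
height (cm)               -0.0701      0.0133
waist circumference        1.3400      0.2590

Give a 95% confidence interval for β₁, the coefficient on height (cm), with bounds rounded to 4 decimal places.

(-0.0963, -0.0439)

Read off: b = -0.0701, SE = 0.0133 for height (cm).
df = n − k − 1 = 189 − 2 − 1 = 186.
t* = t_{0.025, 186} = 1.9728.
Margin = t* × SE = 1.9728 × 0.0133 = 0.026238.
CI: -0.0701 ± 0.026238 → (-0.0963, -0.0439).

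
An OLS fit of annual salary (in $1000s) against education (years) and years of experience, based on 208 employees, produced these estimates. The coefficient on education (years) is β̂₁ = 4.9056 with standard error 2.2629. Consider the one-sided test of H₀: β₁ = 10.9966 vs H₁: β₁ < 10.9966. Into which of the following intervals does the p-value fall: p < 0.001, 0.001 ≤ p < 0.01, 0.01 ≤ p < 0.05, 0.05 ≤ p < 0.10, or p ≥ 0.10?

t = (4.9056 − 10.9966) / 2.2629 = -2.692.
df = n − k − 1 = 208 − 2 − 1 = 205.
One-sided p = P(T_{205} < t) ≈ 0.0038.
So 0.001 ≤ p < 0.01.

0.001 ≤ p < 0.01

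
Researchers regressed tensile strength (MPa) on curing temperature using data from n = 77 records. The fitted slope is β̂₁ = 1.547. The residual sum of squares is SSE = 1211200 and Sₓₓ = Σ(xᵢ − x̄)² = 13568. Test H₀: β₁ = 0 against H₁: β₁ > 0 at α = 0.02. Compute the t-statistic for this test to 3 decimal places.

MSE = SSE/(n − 2) = 1211200/75 = 16149.3.
SE(β̂₁) = √(MSE/Sₓₓ) = √(16149.3/13568) = 1.09099.
t = 1.547 / 1.09099 = 1.418.
df = n − 2 = 75.
One-sided p ≈ 0.0802, which is ≥ 0.02, so fail to reject H₀.
The data do not give significant evidence that the true slope on curing temperature is positive.

t = 1.418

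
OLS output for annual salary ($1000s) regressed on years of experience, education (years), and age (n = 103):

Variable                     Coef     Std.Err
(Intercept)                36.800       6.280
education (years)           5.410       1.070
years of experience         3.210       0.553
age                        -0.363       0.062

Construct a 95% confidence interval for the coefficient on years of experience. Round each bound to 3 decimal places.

Read off: b = 3.210, SE = 0.553 for years of experience.
df = n − k − 1 = 103 − 3 − 1 = 99.
t* = t_{0.025, 99} = 1.984217.
Margin = t* × SE = 1.984217 × 0.553 = 1.09727.
CI: 3.210 ± 1.09727 → (2.113, 4.307).

(2.113, 4.307)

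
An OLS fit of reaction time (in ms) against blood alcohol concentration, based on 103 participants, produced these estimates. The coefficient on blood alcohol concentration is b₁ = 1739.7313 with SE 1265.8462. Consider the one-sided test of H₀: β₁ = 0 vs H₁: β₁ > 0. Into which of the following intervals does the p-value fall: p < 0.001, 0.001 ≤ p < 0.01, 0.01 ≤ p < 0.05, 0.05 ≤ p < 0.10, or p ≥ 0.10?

0.05 ≤ p < 0.10

t = 1739.7313 / 1265.8462 = 1.374.
df = n − 2 = 103 − 2 = 101.
One-sided p = P(T_{101} > t) ≈ 0.0862.
So 0.05 ≤ p < 0.10.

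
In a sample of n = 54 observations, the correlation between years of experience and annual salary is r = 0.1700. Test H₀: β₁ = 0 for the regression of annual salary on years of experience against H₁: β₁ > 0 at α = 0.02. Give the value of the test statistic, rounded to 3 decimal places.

t = 1.244

t = r·√(n − 2)/√(1 − r²) = 0.1700·√52/√0.9711 = 1.244.
df = n − 2 = 52.
One-sided p ≈ 0.1095, which is ≥ 0.02, so fail to reject H₀.
The data do not give significant evidence of a linear association between years of experience and annual salary.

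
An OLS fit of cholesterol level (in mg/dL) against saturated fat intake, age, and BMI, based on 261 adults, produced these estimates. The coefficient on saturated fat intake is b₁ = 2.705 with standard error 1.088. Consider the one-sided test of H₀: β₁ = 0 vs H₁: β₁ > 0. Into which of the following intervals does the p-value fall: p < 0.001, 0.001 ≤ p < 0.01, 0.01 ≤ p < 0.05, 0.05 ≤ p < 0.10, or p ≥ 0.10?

t = 2.705 / 1.088 = 2.486.
df = n − k − 1 = 261 − 3 − 1 = 257.
One-sided p = P(T_{257} > t) ≈ 0.0068.
So 0.001 ≤ p < 0.01.

0.001 ≤ p < 0.01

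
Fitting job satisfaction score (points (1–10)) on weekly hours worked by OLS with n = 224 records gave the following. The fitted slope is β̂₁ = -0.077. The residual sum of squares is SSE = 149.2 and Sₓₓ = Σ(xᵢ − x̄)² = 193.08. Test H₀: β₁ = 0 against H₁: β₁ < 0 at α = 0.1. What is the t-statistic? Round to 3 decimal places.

MSE = SSE/(n − 2) = 149.2/222 = 0.672072.
SE(β̂₁) = √(MSE/Sₓₓ) = √(0.672072/193.08) = 0.0589983.
t = -0.077 / 0.0589983 = -1.305.
df = n − 2 = 222.
One-sided p ≈ 0.0966, which is < 0.1, so reject H₀.
There is evidence that the true slope on weekly hours worked is negative.

t = -1.305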